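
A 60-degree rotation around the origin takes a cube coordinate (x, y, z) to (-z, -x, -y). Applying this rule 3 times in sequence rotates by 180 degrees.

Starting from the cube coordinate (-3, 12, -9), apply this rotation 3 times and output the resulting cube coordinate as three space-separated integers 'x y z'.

Answer: 3 -12 9

Derivation:
Start: (-3, 12, -9)
Step 1: (-3, 12, -9) -> (-(-9), -(-3), -(12)) = (9, 3, -12)
Step 2: (9, 3, -12) -> (-(-12), -(9), -(3)) = (12, -9, -3)
Step 3: (12, -9, -3) -> (-(-3), -(12), -(-9)) = (3, -12, 9)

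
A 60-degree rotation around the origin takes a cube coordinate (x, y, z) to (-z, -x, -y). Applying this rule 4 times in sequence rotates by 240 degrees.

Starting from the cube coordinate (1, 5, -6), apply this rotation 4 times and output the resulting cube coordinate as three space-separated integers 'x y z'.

Start: (1, 5, -6)
Step 1: (1, 5, -6) -> (-(-6), -(1), -(5)) = (6, -1, -5)
Step 2: (6, -1, -5) -> (-(-5), -(6), -(-1)) = (5, -6, 1)
Step 3: (5, -6, 1) -> (-(1), -(5), -(-6)) = (-1, -5, 6)
Step 4: (-1, -5, 6) -> (-(6), -(-1), -(-5)) = (-6, 1, 5)

Answer: -6 1 5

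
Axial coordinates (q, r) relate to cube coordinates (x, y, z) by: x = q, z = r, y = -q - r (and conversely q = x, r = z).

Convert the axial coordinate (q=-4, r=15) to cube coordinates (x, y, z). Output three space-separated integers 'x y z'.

Answer: -4 -11 15

Derivation:
x = q = -4
z = r = 15
y = -x - z = -(-4) - (15) = -11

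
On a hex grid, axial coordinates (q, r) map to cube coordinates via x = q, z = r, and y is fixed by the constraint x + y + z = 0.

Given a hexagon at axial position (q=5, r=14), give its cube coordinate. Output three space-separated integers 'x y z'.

x = q = 5
z = r = 14
y = -x - z = -(5) - (14) = -19

Answer: 5 -19 14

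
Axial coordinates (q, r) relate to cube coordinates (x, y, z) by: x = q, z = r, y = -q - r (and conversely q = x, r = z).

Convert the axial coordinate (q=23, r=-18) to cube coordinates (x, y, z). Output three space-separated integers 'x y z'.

Answer: 23 -5 -18

Derivation:
x = q = 23
z = r = -18
y = -x - z = -(23) - (-18) = -5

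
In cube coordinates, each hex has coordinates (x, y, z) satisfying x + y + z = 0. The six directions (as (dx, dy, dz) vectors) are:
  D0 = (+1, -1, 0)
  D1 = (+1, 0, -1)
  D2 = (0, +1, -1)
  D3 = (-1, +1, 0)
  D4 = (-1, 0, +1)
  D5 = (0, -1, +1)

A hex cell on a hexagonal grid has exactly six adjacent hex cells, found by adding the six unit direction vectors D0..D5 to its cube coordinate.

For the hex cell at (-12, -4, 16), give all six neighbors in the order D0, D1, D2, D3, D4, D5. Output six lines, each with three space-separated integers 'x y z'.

Center: (-12, -4, 16). Add each direction:
  D0: (-12, -4, 16) + (1, -1, 0) = (-11, -5, 16)
  D1: (-12, -4, 16) + (1, 0, -1) = (-11, -4, 15)
  D2: (-12, -4, 16) + (0, 1, -1) = (-12, -3, 15)
  D3: (-12, -4, 16) + (-1, 1, 0) = (-13, -3, 16)
  D4: (-12, -4, 16) + (-1, 0, 1) = (-13, -4, 17)
  D5: (-12, -4, 16) + (0, -1, 1) = (-12, -5, 17)

Answer: -11 -5 16
-11 -4 15
-12 -3 15
-13 -3 16
-13 -4 17
-12 -5 17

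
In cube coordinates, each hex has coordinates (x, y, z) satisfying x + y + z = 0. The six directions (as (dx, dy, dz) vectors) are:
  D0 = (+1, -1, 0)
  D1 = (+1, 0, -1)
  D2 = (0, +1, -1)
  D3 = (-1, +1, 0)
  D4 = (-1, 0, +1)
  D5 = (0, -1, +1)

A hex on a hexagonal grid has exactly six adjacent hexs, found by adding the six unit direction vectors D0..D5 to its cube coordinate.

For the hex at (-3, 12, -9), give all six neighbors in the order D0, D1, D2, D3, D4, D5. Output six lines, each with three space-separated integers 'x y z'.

Answer: -2 11 -9
-2 12 -10
-3 13 -10
-4 13 -9
-4 12 -8
-3 11 -8

Derivation:
Center: (-3, 12, -9). Add each direction:
  D0: (-3, 12, -9) + (1, -1, 0) = (-2, 11, -9)
  D1: (-3, 12, -9) + (1, 0, -1) = (-2, 12, -10)
  D2: (-3, 12, -9) + (0, 1, -1) = (-3, 13, -10)
  D3: (-3, 12, -9) + (-1, 1, 0) = (-4, 13, -9)
  D4: (-3, 12, -9) + (-1, 0, 1) = (-4, 12, -8)
  D5: (-3, 12, -9) + (0, -1, 1) = (-3, 11, -8)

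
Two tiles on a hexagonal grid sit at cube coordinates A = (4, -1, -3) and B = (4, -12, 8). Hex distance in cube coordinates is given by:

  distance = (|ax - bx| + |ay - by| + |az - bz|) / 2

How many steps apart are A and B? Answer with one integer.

|ax - bx| = |4 - 4| = 0
|ay - by| = |-1 - (-12)| = 11
|az - bz| = |-3 - 8| = 11
distance = (0 + 11 + 11) / 2 = 22 / 2 = 11

Answer: 11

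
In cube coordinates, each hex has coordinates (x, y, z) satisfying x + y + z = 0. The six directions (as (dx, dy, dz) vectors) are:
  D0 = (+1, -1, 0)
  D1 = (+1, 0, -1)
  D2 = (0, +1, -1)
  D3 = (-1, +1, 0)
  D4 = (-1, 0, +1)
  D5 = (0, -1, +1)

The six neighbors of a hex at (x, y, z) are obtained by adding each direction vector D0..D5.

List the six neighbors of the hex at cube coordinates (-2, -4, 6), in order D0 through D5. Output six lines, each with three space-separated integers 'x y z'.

Center: (-2, -4, 6). Add each direction:
  D0: (-2, -4, 6) + (1, -1, 0) = (-1, -5, 6)
  D1: (-2, -4, 6) + (1, 0, -1) = (-1, -4, 5)
  D2: (-2, -4, 6) + (0, 1, -1) = (-2, -3, 5)
  D3: (-2, -4, 6) + (-1, 1, 0) = (-3, -3, 6)
  D4: (-2, -4, 6) + (-1, 0, 1) = (-3, -4, 7)
  D5: (-2, -4, 6) + (0, -1, 1) = (-2, -5, 7)

Answer: -1 -5 6
-1 -4 5
-2 -3 5
-3 -3 6
-3 -4 7
-2 -5 7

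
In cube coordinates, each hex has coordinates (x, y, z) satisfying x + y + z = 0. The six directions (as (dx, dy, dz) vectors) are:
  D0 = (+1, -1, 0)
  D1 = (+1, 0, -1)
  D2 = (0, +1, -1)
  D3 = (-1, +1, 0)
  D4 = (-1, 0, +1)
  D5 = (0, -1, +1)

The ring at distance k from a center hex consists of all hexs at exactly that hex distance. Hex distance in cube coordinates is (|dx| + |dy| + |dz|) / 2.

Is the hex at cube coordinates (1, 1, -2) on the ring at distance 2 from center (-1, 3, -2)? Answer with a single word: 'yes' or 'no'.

|px - cx| = |1 - (-1)| = 2
|py - cy| = |1 - 3| = 2
|pz - cz| = |-2 - (-2)| = 0
distance = (2+2+0)/2 = 4/2 = 2
radius = 2; distance == radius -> yes

Answer: yes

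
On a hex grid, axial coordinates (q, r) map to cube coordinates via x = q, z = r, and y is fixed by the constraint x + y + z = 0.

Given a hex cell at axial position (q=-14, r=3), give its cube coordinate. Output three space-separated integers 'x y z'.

x = q = -14
z = r = 3
y = -x - z = -(-14) - (3) = 11

Answer: -14 11 3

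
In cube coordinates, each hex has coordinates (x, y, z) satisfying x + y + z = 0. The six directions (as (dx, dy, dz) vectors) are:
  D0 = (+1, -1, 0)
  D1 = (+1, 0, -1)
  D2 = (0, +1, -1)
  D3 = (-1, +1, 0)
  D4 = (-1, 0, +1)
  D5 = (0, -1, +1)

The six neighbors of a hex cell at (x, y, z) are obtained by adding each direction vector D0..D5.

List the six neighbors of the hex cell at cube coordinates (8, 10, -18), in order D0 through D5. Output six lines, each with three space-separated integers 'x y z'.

Answer: 9 9 -18
9 10 -19
8 11 -19
7 11 -18
7 10 -17
8 9 -17

Derivation:
Center: (8, 10, -18). Add each direction:
  D0: (8, 10, -18) + (1, -1, 0) = (9, 9, -18)
  D1: (8, 10, -18) + (1, 0, -1) = (9, 10, -19)
  D2: (8, 10, -18) + (0, 1, -1) = (8, 11, -19)
  D3: (8, 10, -18) + (-1, 1, 0) = (7, 11, -18)
  D4: (8, 10, -18) + (-1, 0, 1) = (7, 10, -17)
  D5: (8, 10, -18) + (0, -1, 1) = (8, 9, -17)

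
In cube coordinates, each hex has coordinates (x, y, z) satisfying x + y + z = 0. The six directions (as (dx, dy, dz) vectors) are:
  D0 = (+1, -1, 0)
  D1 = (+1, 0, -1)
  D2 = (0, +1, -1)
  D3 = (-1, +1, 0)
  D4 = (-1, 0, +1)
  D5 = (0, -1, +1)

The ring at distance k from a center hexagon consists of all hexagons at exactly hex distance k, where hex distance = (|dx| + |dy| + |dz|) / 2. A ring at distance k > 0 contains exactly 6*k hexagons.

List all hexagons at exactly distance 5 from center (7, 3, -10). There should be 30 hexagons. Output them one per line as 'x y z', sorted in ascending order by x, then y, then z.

Answer: 2 3 -5
2 4 -6
2 5 -7
2 6 -8
2 7 -9
2 8 -10
3 2 -5
3 8 -11
4 1 -5
4 8 -12
5 0 -5
5 8 -13
6 -1 -5
6 8 -14
7 -2 -5
7 8 -15
8 -2 -6
8 7 -15
9 -2 -7
9 6 -15
10 -2 -8
10 5 -15
11 -2 -9
11 4 -15
12 -2 -10
12 -1 -11
12 0 -12
12 1 -13
12 2 -14
12 3 -15

Derivation:
Walk ring at distance 5 from (7, 3, -10):
Start at center + D4*5 = (2, 3, -5)
  hex 0: (2, 3, -5)
  hex 1: (3, 2, -5)
  hex 2: (4, 1, -5)
  hex 3: (5, 0, -5)
  hex 4: (6, -1, -5)
  hex 5: (7, -2, -5)
  hex 6: (8, -2, -6)
  hex 7: (9, -2, -7)
  hex 8: (10, -2, -8)
  hex 9: (11, -2, -9)
  hex 10: (12, -2, -10)
  hex 11: (12, -1, -11)
  hex 12: (12, 0, -12)
  hex 13: (12, 1, -13)
  hex 14: (12, 2, -14)
  hex 15: (12, 3, -15)
  hex 16: (11, 4, -15)
  hex 17: (10, 5, -15)
  hex 18: (9, 6, -15)
  hex 19: (8, 7, -15)
  hex 20: (7, 8, -15)
  hex 21: (6, 8, -14)
  hex 22: (5, 8, -13)
  hex 23: (4, 8, -12)
  hex 24: (3, 8, -11)
  hex 25: (2, 8, -10)
  hex 26: (2, 7, -9)
  hex 27: (2, 6, -8)
  hex 28: (2, 5, -7)
  hex 29: (2, 4, -6)
Sorted: 30 hexes.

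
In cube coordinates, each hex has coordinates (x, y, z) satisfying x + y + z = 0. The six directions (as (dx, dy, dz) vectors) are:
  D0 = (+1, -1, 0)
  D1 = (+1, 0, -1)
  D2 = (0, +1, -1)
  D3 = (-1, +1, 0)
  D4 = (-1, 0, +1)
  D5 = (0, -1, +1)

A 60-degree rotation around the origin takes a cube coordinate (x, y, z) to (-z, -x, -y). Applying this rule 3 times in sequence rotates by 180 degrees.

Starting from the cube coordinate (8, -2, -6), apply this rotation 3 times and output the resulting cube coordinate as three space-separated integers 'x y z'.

Answer: -8 2 6

Derivation:
Start: (8, -2, -6)
Step 1: (8, -2, -6) -> (-(-6), -(8), -(-2)) = (6, -8, 2)
Step 2: (6, -8, 2) -> (-(2), -(6), -(-8)) = (-2, -6, 8)
Step 3: (-2, -6, 8) -> (-(8), -(-2), -(-6)) = (-8, 2, 6)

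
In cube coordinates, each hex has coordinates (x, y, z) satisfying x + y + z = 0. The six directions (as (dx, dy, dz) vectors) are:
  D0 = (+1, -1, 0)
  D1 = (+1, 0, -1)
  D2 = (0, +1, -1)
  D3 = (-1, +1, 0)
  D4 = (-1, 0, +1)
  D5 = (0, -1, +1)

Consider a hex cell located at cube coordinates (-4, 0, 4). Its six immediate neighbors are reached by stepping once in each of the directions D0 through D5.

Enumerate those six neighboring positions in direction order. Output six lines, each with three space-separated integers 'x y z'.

Answer: -3 -1 4
-3 0 3
-4 1 3
-5 1 4
-5 0 5
-4 -1 5

Derivation:
Center: (-4, 0, 4). Add each direction:
  D0: (-4, 0, 4) + (1, -1, 0) = (-3, -1, 4)
  D1: (-4, 0, 4) + (1, 0, -1) = (-3, 0, 3)
  D2: (-4, 0, 4) + (0, 1, -1) = (-4, 1, 3)
  D3: (-4, 0, 4) + (-1, 1, 0) = (-5, 1, 4)
  D4: (-4, 0, 4) + (-1, 0, 1) = (-5, 0, 5)
  D5: (-4, 0, 4) + (0, -1, 1) = (-4, -1, 5)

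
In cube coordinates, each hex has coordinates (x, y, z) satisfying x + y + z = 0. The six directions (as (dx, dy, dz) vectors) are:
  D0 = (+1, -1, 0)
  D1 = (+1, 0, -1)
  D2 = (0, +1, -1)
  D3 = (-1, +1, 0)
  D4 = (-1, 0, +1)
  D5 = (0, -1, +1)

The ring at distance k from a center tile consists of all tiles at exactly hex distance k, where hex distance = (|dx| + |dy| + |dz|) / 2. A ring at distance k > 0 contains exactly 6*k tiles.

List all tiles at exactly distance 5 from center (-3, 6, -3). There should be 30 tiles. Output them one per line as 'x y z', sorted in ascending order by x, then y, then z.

Walk ring at distance 5 from (-3, 6, -3):
Start at center + D4*5 = (-8, 6, 2)
  hex 0: (-8, 6, 2)
  hex 1: (-7, 5, 2)
  hex 2: (-6, 4, 2)
  hex 3: (-5, 3, 2)
  hex 4: (-4, 2, 2)
  hex 5: (-3, 1, 2)
  hex 6: (-2, 1, 1)
  hex 7: (-1, 1, 0)
  hex 8: (0, 1, -1)
  hex 9: (1, 1, -2)
  hex 10: (2, 1, -3)
  hex 11: (2, 2, -4)
  hex 12: (2, 3, -5)
  hex 13: (2, 4, -6)
  hex 14: (2, 5, -7)
  hex 15: (2, 6, -8)
  hex 16: (1, 7, -8)
  hex 17: (0, 8, -8)
  hex 18: (-1, 9, -8)
  hex 19: (-2, 10, -8)
  hex 20: (-3, 11, -8)
  hex 21: (-4, 11, -7)
  hex 22: (-5, 11, -6)
  hex 23: (-6, 11, -5)
  hex 24: (-7, 11, -4)
  hex 25: (-8, 11, -3)
  hex 26: (-8, 10, -2)
  hex 27: (-8, 9, -1)
  hex 28: (-8, 8, 0)
  hex 29: (-8, 7, 1)
Sorted: 30 hexes.

Answer: -8 6 2
-8 7 1
-8 8 0
-8 9 -1
-8 10 -2
-8 11 -3
-7 5 2
-7 11 -4
-6 4 2
-6 11 -5
-5 3 2
-5 11 -6
-4 2 2
-4 11 -7
-3 1 2
-3 11 -8
-2 1 1
-2 10 -8
-1 1 0
-1 9 -8
0 1 -1
0 8 -8
1 1 -2
1 7 -8
2 1 -3
2 2 -4
2 3 -5
2 4 -6
2 5 -7
2 6 -8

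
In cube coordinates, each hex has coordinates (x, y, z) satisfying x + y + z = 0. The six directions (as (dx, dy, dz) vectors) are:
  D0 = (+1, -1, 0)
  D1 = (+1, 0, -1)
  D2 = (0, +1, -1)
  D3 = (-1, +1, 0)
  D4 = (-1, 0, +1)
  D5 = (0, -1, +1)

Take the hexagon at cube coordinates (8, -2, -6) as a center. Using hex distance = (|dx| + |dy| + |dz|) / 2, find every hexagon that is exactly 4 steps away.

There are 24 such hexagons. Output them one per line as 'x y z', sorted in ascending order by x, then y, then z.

Answer: 4 -2 -2
4 -1 -3
4 0 -4
4 1 -5
4 2 -6
5 -3 -2
5 2 -7
6 -4 -2
6 2 -8
7 -5 -2
7 2 -9
8 -6 -2
8 2 -10
9 -6 -3
9 1 -10
10 -6 -4
10 0 -10
11 -6 -5
11 -1 -10
12 -6 -6
12 -5 -7
12 -4 -8
12 -3 -9
12 -2 -10

Derivation:
Walk ring at distance 4 from (8, -2, -6):
Start at center + D4*4 = (4, -2, -2)
  hex 0: (4, -2, -2)
  hex 1: (5, -3, -2)
  hex 2: (6, -4, -2)
  hex 3: (7, -5, -2)
  hex 4: (8, -6, -2)
  hex 5: (9, -6, -3)
  hex 6: (10, -6, -4)
  hex 7: (11, -6, -5)
  hex 8: (12, -6, -6)
  hex 9: (12, -5, -7)
  hex 10: (12, -4, -8)
  hex 11: (12, -3, -9)
  hex 12: (12, -2, -10)
  hex 13: (11, -1, -10)
  hex 14: (10, 0, -10)
  hex 15: (9, 1, -10)
  hex 16: (8, 2, -10)
  hex 17: (7, 2, -9)
  hex 18: (6, 2, -8)
  hex 19: (5, 2, -7)
  hex 20: (4, 2, -6)
  hex 21: (4, 1, -5)
  hex 22: (4, 0, -4)
  hex 23: (4, -1, -3)
Sorted: 24 hexes.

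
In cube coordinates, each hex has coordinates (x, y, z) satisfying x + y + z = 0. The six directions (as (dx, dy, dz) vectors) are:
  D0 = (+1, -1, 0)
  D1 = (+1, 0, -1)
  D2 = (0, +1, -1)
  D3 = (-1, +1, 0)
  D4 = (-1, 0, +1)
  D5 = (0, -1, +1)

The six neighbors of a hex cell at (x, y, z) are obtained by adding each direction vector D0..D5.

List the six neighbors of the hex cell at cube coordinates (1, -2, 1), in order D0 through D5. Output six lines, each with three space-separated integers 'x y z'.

Answer: 2 -3 1
2 -2 0
1 -1 0
0 -1 1
0 -2 2
1 -3 2

Derivation:
Center: (1, -2, 1). Add each direction:
  D0: (1, -2, 1) + (1, -1, 0) = (2, -3, 1)
  D1: (1, -2, 1) + (1, 0, -1) = (2, -2, 0)
  D2: (1, -2, 1) + (0, 1, -1) = (1, -1, 0)
  D3: (1, -2, 1) + (-1, 1, 0) = (0, -1, 1)
  D4: (1, -2, 1) + (-1, 0, 1) = (0, -2, 2)
  D5: (1, -2, 1) + (0, -1, 1) = (1, -3, 2)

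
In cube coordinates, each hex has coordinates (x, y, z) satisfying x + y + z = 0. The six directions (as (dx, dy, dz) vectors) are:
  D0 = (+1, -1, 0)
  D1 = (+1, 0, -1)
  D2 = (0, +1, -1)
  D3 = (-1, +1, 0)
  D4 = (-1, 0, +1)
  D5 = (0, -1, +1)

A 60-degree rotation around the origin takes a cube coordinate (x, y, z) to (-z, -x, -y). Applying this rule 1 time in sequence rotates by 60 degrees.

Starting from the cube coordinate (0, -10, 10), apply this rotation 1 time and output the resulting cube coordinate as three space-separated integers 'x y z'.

Answer: -10 0 10

Derivation:
Start: (0, -10, 10)
Step 1: (0, -10, 10) -> (-(10), -(0), -(-10)) = (-10, 0, 10)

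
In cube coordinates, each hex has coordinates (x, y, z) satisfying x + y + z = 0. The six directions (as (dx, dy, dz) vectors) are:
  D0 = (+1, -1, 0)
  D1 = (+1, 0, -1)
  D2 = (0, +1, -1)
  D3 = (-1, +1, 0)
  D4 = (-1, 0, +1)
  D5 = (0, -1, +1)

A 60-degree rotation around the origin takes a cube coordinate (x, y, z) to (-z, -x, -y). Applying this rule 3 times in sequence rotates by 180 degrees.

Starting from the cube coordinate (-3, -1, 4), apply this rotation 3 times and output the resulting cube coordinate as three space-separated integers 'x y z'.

Start: (-3, -1, 4)
Step 1: (-3, -1, 4) -> (-(4), -(-3), -(-1)) = (-4, 3, 1)
Step 2: (-4, 3, 1) -> (-(1), -(-4), -(3)) = (-1, 4, -3)
Step 3: (-1, 4, -3) -> (-(-3), -(-1), -(4)) = (3, 1, -4)

Answer: 3 1 -4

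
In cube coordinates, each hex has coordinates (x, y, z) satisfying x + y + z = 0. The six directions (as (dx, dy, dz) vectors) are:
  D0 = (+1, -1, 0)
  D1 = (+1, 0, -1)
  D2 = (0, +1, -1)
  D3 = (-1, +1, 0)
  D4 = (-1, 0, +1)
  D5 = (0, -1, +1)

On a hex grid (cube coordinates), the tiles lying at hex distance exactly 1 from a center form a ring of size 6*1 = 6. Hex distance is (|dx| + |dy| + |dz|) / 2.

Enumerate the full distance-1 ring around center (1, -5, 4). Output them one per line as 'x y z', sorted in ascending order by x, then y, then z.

Answer: 0 -5 5
0 -4 4
1 -6 5
1 -4 3
2 -6 4
2 -5 3

Derivation:
Walk ring at distance 1 from (1, -5, 4):
Start at center + D4*1 = (0, -5, 5)
  hex 0: (0, -5, 5)
  hex 1: (1, -6, 5)
  hex 2: (2, -6, 4)
  hex 3: (2, -5, 3)
  hex 4: (1, -4, 3)
  hex 5: (0, -4, 4)
Sorted: 6 hexes.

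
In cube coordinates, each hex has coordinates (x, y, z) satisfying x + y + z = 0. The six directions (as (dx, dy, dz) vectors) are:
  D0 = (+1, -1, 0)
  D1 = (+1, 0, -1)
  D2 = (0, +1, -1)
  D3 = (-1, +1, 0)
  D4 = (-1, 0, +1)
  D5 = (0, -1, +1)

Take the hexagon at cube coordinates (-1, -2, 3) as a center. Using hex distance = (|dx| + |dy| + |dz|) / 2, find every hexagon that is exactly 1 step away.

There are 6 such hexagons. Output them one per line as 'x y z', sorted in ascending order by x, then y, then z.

Answer: -2 -2 4
-2 -1 3
-1 -3 4
-1 -1 2
0 -3 3
0 -2 2

Derivation:
Walk ring at distance 1 from (-1, -2, 3):
Start at center + D4*1 = (-2, -2, 4)
  hex 0: (-2, -2, 4)
  hex 1: (-1, -3, 4)
  hex 2: (0, -3, 3)
  hex 3: (0, -2, 2)
  hex 4: (-1, -1, 2)
  hex 5: (-2, -1, 3)
Sorted: 6 hexes.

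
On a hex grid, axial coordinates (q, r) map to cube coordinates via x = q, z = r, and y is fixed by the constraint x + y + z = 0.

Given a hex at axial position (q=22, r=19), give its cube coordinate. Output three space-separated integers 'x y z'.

Answer: 22 -41 19

Derivation:
x = q = 22
z = r = 19
y = -x - z = -(22) - (19) = -41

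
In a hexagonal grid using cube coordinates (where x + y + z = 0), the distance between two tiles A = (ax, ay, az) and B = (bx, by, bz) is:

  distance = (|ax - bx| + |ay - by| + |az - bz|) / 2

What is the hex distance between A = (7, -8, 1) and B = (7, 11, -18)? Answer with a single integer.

|ax - bx| = |7 - 7| = 0
|ay - by| = |-8 - 11| = 19
|az - bz| = |1 - (-18)| = 19
distance = (0 + 19 + 19) / 2 = 38 / 2 = 19

Answer: 19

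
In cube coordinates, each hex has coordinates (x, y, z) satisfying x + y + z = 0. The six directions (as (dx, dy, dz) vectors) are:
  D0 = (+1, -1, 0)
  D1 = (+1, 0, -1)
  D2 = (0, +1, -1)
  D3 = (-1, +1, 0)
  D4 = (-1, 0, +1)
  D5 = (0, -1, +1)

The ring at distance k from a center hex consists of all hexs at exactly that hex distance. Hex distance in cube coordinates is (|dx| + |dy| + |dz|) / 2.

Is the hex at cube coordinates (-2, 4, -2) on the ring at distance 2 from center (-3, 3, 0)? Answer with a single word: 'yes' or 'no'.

|px - cx| = |-2 - (-3)| = 1
|py - cy| = |4 - 3| = 1
|pz - cz| = |-2 - 0| = 2
distance = (1+1+2)/2 = 4/2 = 2
radius = 2; distance == radius -> yes

Answer: yes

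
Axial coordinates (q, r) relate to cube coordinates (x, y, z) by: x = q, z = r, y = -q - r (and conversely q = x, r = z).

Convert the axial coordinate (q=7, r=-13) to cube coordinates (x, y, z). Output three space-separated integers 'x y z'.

x = q = 7
z = r = -13
y = -x - z = -(7) - (-13) = 6

Answer: 7 6 -13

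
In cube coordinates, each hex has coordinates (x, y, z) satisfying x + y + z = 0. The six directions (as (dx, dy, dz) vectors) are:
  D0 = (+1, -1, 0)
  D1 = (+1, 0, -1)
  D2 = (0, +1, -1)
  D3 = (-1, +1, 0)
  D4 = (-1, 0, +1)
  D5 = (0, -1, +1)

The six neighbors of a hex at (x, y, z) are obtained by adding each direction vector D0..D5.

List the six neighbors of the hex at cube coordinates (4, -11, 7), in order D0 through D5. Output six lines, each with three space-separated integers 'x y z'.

Answer: 5 -12 7
5 -11 6
4 -10 6
3 -10 7
3 -11 8
4 -12 8

Derivation:
Center: (4, -11, 7). Add each direction:
  D0: (4, -11, 7) + (1, -1, 0) = (5, -12, 7)
  D1: (4, -11, 7) + (1, 0, -1) = (5, -11, 6)
  D2: (4, -11, 7) + (0, 1, -1) = (4, -10, 6)
  D3: (4, -11, 7) + (-1, 1, 0) = (3, -10, 7)
  D4: (4, -11, 7) + (-1, 0, 1) = (3, -11, 8)
  D5: (4, -11, 7) + (0, -1, 1) = (4, -12, 8)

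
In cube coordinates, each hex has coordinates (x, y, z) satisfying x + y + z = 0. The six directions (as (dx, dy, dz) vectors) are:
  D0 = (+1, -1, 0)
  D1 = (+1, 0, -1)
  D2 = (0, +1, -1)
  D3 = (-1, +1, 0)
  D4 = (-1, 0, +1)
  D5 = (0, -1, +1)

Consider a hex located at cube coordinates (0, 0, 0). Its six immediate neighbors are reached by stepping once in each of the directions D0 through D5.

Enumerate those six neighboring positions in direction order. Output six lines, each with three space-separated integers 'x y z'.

Answer: 1 -1 0
1 0 -1
0 1 -1
-1 1 0
-1 0 1
0 -1 1

Derivation:
Center: (0, 0, 0). Add each direction:
  D0: (0, 0, 0) + (1, -1, 0) = (1, -1, 0)
  D1: (0, 0, 0) + (1, 0, -1) = (1, 0, -1)
  D2: (0, 0, 0) + (0, 1, -1) = (0, 1, -1)
  D3: (0, 0, 0) + (-1, 1, 0) = (-1, 1, 0)
  D4: (0, 0, 0) + (-1, 0, 1) = (-1, 0, 1)
  D5: (0, 0, 0) + (0, -1, 1) = (0, -1, 1)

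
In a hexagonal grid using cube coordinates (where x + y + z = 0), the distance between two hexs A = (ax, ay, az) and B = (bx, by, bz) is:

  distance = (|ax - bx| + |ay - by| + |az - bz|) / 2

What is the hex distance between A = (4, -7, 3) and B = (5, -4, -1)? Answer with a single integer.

Answer: 4

Derivation:
|ax - bx| = |4 - 5| = 1
|ay - by| = |-7 - (-4)| = 3
|az - bz| = |3 - (-1)| = 4
distance = (1 + 3 + 4) / 2 = 8 / 2 = 4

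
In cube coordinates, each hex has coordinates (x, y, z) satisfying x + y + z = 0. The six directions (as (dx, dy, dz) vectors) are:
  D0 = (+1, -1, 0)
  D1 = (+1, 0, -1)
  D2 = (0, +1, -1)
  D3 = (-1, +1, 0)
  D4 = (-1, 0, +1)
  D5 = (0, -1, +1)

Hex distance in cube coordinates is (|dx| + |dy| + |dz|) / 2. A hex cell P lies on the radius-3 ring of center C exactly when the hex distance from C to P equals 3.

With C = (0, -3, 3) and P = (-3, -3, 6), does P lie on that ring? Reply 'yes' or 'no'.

Answer: yes

Derivation:
|px - cx| = |-3 - 0| = 3
|py - cy| = |-3 - (-3)| = 0
|pz - cz| = |6 - 3| = 3
distance = (3+0+3)/2 = 6/2 = 3
radius = 3; distance == radius -> yes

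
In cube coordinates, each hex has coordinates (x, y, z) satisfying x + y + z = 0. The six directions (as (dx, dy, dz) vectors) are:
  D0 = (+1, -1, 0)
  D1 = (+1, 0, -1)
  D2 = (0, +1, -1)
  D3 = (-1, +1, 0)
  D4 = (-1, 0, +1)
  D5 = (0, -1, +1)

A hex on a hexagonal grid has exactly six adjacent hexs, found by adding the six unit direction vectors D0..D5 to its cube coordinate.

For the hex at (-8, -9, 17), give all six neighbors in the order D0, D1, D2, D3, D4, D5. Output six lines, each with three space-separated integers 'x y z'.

Answer: -7 -10 17
-7 -9 16
-8 -8 16
-9 -8 17
-9 -9 18
-8 -10 18

Derivation:
Center: (-8, -9, 17). Add each direction:
  D0: (-8, -9, 17) + (1, -1, 0) = (-7, -10, 17)
  D1: (-8, -9, 17) + (1, 0, -1) = (-7, -9, 16)
  D2: (-8, -9, 17) + (0, 1, -1) = (-8, -8, 16)
  D3: (-8, -9, 17) + (-1, 1, 0) = (-9, -8, 17)
  D4: (-8, -9, 17) + (-1, 0, 1) = (-9, -9, 18)
  D5: (-8, -9, 17) + (0, -1, 1) = (-8, -10, 18)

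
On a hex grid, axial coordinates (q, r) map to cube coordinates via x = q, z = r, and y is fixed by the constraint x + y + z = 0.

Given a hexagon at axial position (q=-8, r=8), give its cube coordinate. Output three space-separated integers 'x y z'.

Answer: -8 0 8

Derivation:
x = q = -8
z = r = 8
y = -x - z = -(-8) - (8) = 0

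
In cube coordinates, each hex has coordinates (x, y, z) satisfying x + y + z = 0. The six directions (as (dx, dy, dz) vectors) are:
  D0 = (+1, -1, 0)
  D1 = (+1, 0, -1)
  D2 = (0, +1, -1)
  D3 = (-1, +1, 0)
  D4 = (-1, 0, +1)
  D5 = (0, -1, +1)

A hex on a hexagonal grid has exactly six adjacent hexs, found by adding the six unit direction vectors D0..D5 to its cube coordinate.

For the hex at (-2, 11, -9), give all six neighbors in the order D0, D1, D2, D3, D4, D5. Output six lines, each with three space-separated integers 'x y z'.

Center: (-2, 11, -9). Add each direction:
  D0: (-2, 11, -9) + (1, -1, 0) = (-1, 10, -9)
  D1: (-2, 11, -9) + (1, 0, -1) = (-1, 11, -10)
  D2: (-2, 11, -9) + (0, 1, -1) = (-2, 12, -10)
  D3: (-2, 11, -9) + (-1, 1, 0) = (-3, 12, -9)
  D4: (-2, 11, -9) + (-1, 0, 1) = (-3, 11, -8)
  D5: (-2, 11, -9) + (0, -1, 1) = (-2, 10, -8)

Answer: -1 10 -9
-1 11 -10
-2 12 -10
-3 12 -9
-3 11 -8
-2 10 -8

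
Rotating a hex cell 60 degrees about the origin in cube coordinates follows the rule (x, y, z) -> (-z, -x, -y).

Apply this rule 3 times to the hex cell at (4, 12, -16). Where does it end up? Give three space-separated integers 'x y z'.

Answer: -4 -12 16

Derivation:
Start: (4, 12, -16)
Step 1: (4, 12, -16) -> (-(-16), -(4), -(12)) = (16, -4, -12)
Step 2: (16, -4, -12) -> (-(-12), -(16), -(-4)) = (12, -16, 4)
Step 3: (12, -16, 4) -> (-(4), -(12), -(-16)) = (-4, -12, 16)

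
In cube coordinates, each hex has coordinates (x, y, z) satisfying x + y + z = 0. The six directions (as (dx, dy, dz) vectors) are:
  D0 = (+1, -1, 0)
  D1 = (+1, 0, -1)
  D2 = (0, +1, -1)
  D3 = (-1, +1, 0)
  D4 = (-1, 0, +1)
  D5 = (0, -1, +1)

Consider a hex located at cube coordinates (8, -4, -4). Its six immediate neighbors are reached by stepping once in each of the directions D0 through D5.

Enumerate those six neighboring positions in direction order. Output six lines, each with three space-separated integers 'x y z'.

Center: (8, -4, -4). Add each direction:
  D0: (8, -4, -4) + (1, -1, 0) = (9, -5, -4)
  D1: (8, -4, -4) + (1, 0, -1) = (9, -4, -5)
  D2: (8, -4, -4) + (0, 1, -1) = (8, -3, -5)
  D3: (8, -4, -4) + (-1, 1, 0) = (7, -3, -4)
  D4: (8, -4, -4) + (-1, 0, 1) = (7, -4, -3)
  D5: (8, -4, -4) + (0, -1, 1) = (8, -5, -3)

Answer: 9 -5 -4
9 -4 -5
8 -3 -5
7 -3 -4
7 -4 -3
8 -5 -3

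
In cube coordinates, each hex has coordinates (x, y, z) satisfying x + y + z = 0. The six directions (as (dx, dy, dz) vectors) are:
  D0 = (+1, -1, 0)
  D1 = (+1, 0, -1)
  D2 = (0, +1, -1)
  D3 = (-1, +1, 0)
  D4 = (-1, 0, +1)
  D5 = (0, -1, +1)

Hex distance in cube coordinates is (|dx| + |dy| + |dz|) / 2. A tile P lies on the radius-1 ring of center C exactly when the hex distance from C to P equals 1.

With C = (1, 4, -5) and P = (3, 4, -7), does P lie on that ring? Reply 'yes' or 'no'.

|px - cx| = |3 - 1| = 2
|py - cy| = |4 - 4| = 0
|pz - cz| = |-7 - (-5)| = 2
distance = (2+0+2)/2 = 4/2 = 2
radius = 1; distance != radius -> no

Answer: no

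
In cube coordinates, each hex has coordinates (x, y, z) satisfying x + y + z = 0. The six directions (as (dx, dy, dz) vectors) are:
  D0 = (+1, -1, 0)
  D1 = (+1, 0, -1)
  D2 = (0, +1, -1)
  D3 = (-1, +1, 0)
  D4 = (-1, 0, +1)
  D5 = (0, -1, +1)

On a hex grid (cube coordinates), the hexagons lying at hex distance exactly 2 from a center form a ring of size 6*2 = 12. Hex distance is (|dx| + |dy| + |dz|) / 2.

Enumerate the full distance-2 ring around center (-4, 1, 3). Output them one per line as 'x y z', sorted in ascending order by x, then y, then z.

Walk ring at distance 2 from (-4, 1, 3):
Start at center + D4*2 = (-6, 1, 5)
  hex 0: (-6, 1, 5)
  hex 1: (-5, 0, 5)
  hex 2: (-4, -1, 5)
  hex 3: (-3, -1, 4)
  hex 4: (-2, -1, 3)
  hex 5: (-2, 0, 2)
  hex 6: (-2, 1, 1)
  hex 7: (-3, 2, 1)
  hex 8: (-4, 3, 1)
  hex 9: (-5, 3, 2)
  hex 10: (-6, 3, 3)
  hex 11: (-6, 2, 4)
Sorted: 12 hexes.

Answer: -6 1 5
-6 2 4
-6 3 3
-5 0 5
-5 3 2
-4 -1 5
-4 3 1
-3 -1 4
-3 2 1
-2 -1 3
-2 0 2
-2 1 1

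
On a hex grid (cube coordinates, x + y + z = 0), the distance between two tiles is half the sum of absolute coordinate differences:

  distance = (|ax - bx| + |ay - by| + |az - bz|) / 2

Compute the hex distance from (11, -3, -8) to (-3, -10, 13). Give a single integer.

Answer: 21

Derivation:
|ax - bx| = |11 - (-3)| = 14
|ay - by| = |-3 - (-10)| = 7
|az - bz| = |-8 - 13| = 21
distance = (14 + 7 + 21) / 2 = 42 / 2 = 21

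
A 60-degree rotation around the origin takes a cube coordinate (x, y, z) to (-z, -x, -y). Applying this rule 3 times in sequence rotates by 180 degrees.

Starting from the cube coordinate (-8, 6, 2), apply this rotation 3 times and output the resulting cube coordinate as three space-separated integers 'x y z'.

Start: (-8, 6, 2)
Step 1: (-8, 6, 2) -> (-(2), -(-8), -(6)) = (-2, 8, -6)
Step 2: (-2, 8, -6) -> (-(-6), -(-2), -(8)) = (6, 2, -8)
Step 3: (6, 2, -8) -> (-(-8), -(6), -(2)) = (8, -6, -2)

Answer: 8 -6 -2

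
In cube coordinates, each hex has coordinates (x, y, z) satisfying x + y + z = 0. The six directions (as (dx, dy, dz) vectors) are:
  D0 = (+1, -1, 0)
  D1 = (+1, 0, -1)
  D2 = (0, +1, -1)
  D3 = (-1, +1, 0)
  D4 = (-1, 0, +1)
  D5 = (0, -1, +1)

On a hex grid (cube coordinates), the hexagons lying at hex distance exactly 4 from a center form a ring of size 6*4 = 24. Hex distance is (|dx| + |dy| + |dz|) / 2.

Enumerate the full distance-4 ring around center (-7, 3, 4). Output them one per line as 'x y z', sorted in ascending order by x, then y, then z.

Walk ring at distance 4 from (-7, 3, 4):
Start at center + D4*4 = (-11, 3, 8)
  hex 0: (-11, 3, 8)
  hex 1: (-10, 2, 8)
  hex 2: (-9, 1, 8)
  hex 3: (-8, 0, 8)
  hex 4: (-7, -1, 8)
  hex 5: (-6, -1, 7)
  hex 6: (-5, -1, 6)
  hex 7: (-4, -1, 5)
  hex 8: (-3, -1, 4)
  hex 9: (-3, 0, 3)
  hex 10: (-3, 1, 2)
  hex 11: (-3, 2, 1)
  hex 12: (-3, 3, 0)
  hex 13: (-4, 4, 0)
  hex 14: (-5, 5, 0)
  hex 15: (-6, 6, 0)
  hex 16: (-7, 7, 0)
  hex 17: (-8, 7, 1)
  hex 18: (-9, 7, 2)
  hex 19: (-10, 7, 3)
  hex 20: (-11, 7, 4)
  hex 21: (-11, 6, 5)
  hex 22: (-11, 5, 6)
  hex 23: (-11, 4, 7)
Sorted: 24 hexes.

Answer: -11 3 8
-11 4 7
-11 5 6
-11 6 5
-11 7 4
-10 2 8
-10 7 3
-9 1 8
-9 7 2
-8 0 8
-8 7 1
-7 -1 8
-7 7 0
-6 -1 7
-6 6 0
-5 -1 6
-5 5 0
-4 -1 5
-4 4 0
-3 -1 4
-3 0 3
-3 1 2
-3 2 1
-3 3 0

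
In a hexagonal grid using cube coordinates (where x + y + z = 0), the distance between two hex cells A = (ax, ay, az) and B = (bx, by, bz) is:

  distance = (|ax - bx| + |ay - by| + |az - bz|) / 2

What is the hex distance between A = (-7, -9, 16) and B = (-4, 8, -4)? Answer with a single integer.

|ax - bx| = |-7 - (-4)| = 3
|ay - by| = |-9 - 8| = 17
|az - bz| = |16 - (-4)| = 20
distance = (3 + 17 + 20) / 2 = 40 / 2 = 20

Answer: 20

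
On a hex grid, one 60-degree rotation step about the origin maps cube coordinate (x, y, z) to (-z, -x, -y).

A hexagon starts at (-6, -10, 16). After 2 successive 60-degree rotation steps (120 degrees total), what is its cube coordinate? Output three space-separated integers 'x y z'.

Answer: -10 16 -6

Derivation:
Start: (-6, -10, 16)
Step 1: (-6, -10, 16) -> (-(16), -(-6), -(-10)) = (-16, 6, 10)
Step 2: (-16, 6, 10) -> (-(10), -(-16), -(6)) = (-10, 16, -6)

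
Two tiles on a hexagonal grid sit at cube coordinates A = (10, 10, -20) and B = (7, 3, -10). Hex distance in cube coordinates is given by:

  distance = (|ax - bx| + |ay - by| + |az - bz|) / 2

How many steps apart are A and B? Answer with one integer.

|ax - bx| = |10 - 7| = 3
|ay - by| = |10 - 3| = 7
|az - bz| = |-20 - (-10)| = 10
distance = (3 + 7 + 10) / 2 = 20 / 2 = 10

Answer: 10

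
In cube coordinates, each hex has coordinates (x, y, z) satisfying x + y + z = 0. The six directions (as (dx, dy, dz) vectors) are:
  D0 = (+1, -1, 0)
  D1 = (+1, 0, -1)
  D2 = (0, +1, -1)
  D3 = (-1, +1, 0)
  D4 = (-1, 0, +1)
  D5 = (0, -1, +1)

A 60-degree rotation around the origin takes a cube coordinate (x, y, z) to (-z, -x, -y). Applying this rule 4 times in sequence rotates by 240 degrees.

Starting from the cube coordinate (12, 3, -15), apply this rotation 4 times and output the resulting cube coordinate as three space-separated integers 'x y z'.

Start: (12, 3, -15)
Step 1: (12, 3, -15) -> (-(-15), -(12), -(3)) = (15, -12, -3)
Step 2: (15, -12, -3) -> (-(-3), -(15), -(-12)) = (3, -15, 12)
Step 3: (3, -15, 12) -> (-(12), -(3), -(-15)) = (-12, -3, 15)
Step 4: (-12, -3, 15) -> (-(15), -(-12), -(-3)) = (-15, 12, 3)

Answer: -15 12 3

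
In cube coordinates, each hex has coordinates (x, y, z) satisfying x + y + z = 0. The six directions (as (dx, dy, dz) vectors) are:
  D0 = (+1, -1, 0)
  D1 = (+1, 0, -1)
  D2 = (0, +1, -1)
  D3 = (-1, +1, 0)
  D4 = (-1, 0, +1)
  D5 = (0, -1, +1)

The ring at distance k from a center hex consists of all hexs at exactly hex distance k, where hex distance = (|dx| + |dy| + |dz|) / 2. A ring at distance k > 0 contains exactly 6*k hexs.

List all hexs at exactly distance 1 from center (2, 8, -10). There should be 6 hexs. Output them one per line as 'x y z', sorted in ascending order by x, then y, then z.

Answer: 1 8 -9
1 9 -10
2 7 -9
2 9 -11
3 7 -10
3 8 -11

Derivation:
Walk ring at distance 1 from (2, 8, -10):
Start at center + D4*1 = (1, 8, -9)
  hex 0: (1, 8, -9)
  hex 1: (2, 7, -9)
  hex 2: (3, 7, -10)
  hex 3: (3, 8, -11)
  hex 4: (2, 9, -11)
  hex 5: (1, 9, -10)
Sorted: 6 hexes.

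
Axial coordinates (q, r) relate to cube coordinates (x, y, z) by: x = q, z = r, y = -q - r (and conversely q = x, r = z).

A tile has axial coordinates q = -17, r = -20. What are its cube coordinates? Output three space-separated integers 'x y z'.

Answer: -17 37 -20

Derivation:
x = q = -17
z = r = -20
y = -x - z = -(-17) - (-20) = 37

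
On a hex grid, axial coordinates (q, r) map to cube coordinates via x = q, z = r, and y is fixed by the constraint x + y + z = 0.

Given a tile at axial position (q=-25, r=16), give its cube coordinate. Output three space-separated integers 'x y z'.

x = q = -25
z = r = 16
y = -x - z = -(-25) - (16) = 9

Answer: -25 9 16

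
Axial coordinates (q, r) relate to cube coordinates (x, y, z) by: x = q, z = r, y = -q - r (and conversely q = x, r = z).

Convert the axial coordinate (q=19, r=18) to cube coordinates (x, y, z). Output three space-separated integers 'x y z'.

Answer: 19 -37 18

Derivation:
x = q = 19
z = r = 18
y = -x - z = -(19) - (18) = -37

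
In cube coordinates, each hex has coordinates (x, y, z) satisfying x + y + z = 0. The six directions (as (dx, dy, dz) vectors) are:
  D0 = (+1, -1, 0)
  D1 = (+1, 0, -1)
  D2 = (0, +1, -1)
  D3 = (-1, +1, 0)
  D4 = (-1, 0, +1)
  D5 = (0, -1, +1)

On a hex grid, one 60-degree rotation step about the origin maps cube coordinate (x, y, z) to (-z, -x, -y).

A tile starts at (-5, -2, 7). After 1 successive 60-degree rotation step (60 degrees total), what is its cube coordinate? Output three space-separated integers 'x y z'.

Answer: -7 5 2

Derivation:
Start: (-5, -2, 7)
Step 1: (-5, -2, 7) -> (-(7), -(-5), -(-2)) = (-7, 5, 2)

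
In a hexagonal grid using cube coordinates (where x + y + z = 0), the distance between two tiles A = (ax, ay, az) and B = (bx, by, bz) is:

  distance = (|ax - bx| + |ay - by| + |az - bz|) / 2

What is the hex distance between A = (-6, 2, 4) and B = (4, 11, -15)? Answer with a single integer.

Answer: 19

Derivation:
|ax - bx| = |-6 - 4| = 10
|ay - by| = |2 - 11| = 9
|az - bz| = |4 - (-15)| = 19
distance = (10 + 9 + 19) / 2 = 38 / 2 = 19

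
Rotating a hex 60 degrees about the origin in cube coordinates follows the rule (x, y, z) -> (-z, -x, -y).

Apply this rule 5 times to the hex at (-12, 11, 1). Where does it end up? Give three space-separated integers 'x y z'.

Start: (-12, 11, 1)
Step 1: (-12, 11, 1) -> (-(1), -(-12), -(11)) = (-1, 12, -11)
Step 2: (-1, 12, -11) -> (-(-11), -(-1), -(12)) = (11, 1, -12)
Step 3: (11, 1, -12) -> (-(-12), -(11), -(1)) = (12, -11, -1)
Step 4: (12, -11, -1) -> (-(-1), -(12), -(-11)) = (1, -12, 11)
Step 5: (1, -12, 11) -> (-(11), -(1), -(-12)) = (-11, -1, 12)

Answer: -11 -1 12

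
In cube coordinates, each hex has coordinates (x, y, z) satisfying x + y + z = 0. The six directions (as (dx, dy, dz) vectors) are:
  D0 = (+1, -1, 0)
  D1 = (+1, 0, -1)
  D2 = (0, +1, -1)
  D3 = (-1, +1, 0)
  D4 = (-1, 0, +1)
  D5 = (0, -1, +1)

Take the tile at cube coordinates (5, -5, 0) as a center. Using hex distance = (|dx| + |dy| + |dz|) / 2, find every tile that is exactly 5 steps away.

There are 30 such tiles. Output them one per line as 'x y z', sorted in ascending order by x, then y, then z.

Walk ring at distance 5 from (5, -5, 0):
Start at center + D4*5 = (0, -5, 5)
  hex 0: (0, -5, 5)
  hex 1: (1, -6, 5)
  hex 2: (2, -7, 5)
  hex 3: (3, -8, 5)
  hex 4: (4, -9, 5)
  hex 5: (5, -10, 5)
  hex 6: (6, -10, 4)
  hex 7: (7, -10, 3)
  hex 8: (8, -10, 2)
  hex 9: (9, -10, 1)
  hex 10: (10, -10, 0)
  hex 11: (10, -9, -1)
  hex 12: (10, -8, -2)
  hex 13: (10, -7, -3)
  hex 14: (10, -6, -4)
  hex 15: (10, -5, -5)
  hex 16: (9, -4, -5)
  hex 17: (8, -3, -5)
  hex 18: (7, -2, -5)
  hex 19: (6, -1, -5)
  hex 20: (5, 0, -5)
  hex 21: (4, 0, -4)
  hex 22: (3, 0, -3)
  hex 23: (2, 0, -2)
  hex 24: (1, 0, -1)
  hex 25: (0, 0, 0)
  hex 26: (0, -1, 1)
  hex 27: (0, -2, 2)
  hex 28: (0, -3, 3)
  hex 29: (0, -4, 4)
Sorted: 30 hexes.

Answer: 0 -5 5
0 -4 4
0 -3 3
0 -2 2
0 -1 1
0 0 0
1 -6 5
1 0 -1
2 -7 5
2 0 -2
3 -8 5
3 0 -3
4 -9 5
4 0 -4
5 -10 5
5 0 -5
6 -10 4
6 -1 -5
7 -10 3
7 -2 -5
8 -10 2
8 -3 -5
9 -10 1
9 -4 -5
10 -10 0
10 -9 -1
10 -8 -2
10 -7 -3
10 -6 -4
10 -5 -5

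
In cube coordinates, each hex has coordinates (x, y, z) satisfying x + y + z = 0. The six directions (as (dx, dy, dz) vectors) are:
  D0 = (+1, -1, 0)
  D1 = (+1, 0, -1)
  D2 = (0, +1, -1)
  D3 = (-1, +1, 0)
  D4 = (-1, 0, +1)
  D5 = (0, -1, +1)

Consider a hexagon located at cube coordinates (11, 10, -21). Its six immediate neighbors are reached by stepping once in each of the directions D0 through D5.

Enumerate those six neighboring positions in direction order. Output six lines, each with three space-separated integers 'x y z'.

Center: (11, 10, -21). Add each direction:
  D0: (11, 10, -21) + (1, -1, 0) = (12, 9, -21)
  D1: (11, 10, -21) + (1, 0, -1) = (12, 10, -22)
  D2: (11, 10, -21) + (0, 1, -1) = (11, 11, -22)
  D3: (11, 10, -21) + (-1, 1, 0) = (10, 11, -21)
  D4: (11, 10, -21) + (-1, 0, 1) = (10, 10, -20)
  D5: (11, 10, -21) + (0, -1, 1) = (11, 9, -20)

Answer: 12 9 -21
12 10 -22
11 11 -22
10 11 -21
10 10 -20
11 9 -20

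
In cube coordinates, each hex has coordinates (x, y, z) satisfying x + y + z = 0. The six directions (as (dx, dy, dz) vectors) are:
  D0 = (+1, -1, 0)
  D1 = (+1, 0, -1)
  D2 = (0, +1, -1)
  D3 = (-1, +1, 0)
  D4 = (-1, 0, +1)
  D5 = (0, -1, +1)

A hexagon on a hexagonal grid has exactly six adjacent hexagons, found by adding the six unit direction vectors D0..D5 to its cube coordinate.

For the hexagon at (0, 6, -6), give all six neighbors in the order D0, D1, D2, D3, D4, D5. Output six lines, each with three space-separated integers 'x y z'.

Answer: 1 5 -6
1 6 -7
0 7 -7
-1 7 -6
-1 6 -5
0 5 -5

Derivation:
Center: (0, 6, -6). Add each direction:
  D0: (0, 6, -6) + (1, -1, 0) = (1, 5, -6)
  D1: (0, 6, -6) + (1, 0, -1) = (1, 6, -7)
  D2: (0, 6, -6) + (0, 1, -1) = (0, 7, -7)
  D3: (0, 6, -6) + (-1, 1, 0) = (-1, 7, -6)
  D4: (0, 6, -6) + (-1, 0, 1) = (-1, 6, -5)
  D5: (0, 6, -6) + (0, -1, 1) = (0, 5, -5)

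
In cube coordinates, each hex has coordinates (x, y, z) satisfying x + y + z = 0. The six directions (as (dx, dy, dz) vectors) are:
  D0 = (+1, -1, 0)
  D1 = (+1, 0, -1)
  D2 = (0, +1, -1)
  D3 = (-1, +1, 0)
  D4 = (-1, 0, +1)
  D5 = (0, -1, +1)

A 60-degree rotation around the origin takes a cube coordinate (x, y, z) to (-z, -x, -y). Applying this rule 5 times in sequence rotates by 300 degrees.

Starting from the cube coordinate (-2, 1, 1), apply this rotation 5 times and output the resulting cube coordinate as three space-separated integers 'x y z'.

Start: (-2, 1, 1)
Step 1: (-2, 1, 1) -> (-(1), -(-2), -(1)) = (-1, 2, -1)
Step 2: (-1, 2, -1) -> (-(-1), -(-1), -(2)) = (1, 1, -2)
Step 3: (1, 1, -2) -> (-(-2), -(1), -(1)) = (2, -1, -1)
Step 4: (2, -1, -1) -> (-(-1), -(2), -(-1)) = (1, -2, 1)
Step 5: (1, -2, 1) -> (-(1), -(1), -(-2)) = (-1, -1, 2)

Answer: -1 -1 2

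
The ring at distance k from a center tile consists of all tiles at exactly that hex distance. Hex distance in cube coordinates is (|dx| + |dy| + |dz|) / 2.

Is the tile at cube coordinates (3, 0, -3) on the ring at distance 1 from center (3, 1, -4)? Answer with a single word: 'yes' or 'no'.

|px - cx| = |3 - 3| = 0
|py - cy| = |0 - 1| = 1
|pz - cz| = |-3 - (-4)| = 1
distance = (0+1+1)/2 = 2/2 = 1
radius = 1; distance == radius -> yes

Answer: yes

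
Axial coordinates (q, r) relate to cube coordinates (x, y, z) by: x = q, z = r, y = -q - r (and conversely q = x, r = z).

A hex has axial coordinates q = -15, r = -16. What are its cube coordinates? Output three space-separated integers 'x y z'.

Answer: -15 31 -16

Derivation:
x = q = -15
z = r = -16
y = -x - z = -(-15) - (-16) = 31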